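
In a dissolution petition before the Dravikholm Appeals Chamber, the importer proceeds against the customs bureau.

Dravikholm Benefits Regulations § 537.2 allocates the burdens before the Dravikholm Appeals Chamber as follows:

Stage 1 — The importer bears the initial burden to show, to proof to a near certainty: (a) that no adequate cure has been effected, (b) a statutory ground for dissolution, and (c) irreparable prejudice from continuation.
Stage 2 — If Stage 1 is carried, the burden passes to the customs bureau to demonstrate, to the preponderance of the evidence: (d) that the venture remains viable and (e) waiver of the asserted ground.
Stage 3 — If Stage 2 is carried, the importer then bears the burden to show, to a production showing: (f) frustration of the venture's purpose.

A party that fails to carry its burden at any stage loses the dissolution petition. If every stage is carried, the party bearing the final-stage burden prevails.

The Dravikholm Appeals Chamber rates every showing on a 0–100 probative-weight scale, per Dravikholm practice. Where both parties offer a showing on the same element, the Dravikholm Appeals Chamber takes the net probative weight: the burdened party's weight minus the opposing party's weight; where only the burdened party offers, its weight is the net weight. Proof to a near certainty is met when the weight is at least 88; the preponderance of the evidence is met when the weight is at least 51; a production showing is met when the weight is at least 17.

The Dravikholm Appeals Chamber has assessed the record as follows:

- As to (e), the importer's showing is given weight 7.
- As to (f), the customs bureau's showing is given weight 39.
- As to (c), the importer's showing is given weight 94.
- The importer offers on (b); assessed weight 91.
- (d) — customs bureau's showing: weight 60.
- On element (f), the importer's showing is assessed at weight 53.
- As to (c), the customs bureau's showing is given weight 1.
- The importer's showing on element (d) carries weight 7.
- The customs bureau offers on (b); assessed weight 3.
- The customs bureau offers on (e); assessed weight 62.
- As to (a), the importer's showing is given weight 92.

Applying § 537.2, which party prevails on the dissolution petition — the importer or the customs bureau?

customs bureau

At Stage 1 the importer must meet proof to a near certainty (weight is at least 88): on (a) the weight is 92, which does reach 88, so (a) meets the standard; on (b) the weight is 91 less the opposing 3 gives net 88, ≥ 88, so (b) meets the standard; on (c) the weight is 94 less the opposing 1 gives net 93, ≥ 88, so (c) meets the standard.
  Stage 1 carried; the burden shifts to the customs bureau.
At Stage 2 the customs bureau must meet the preponderance of the evidence (weight is at least 51): on (d) the weight is 60 less the opposing 7 gives net 53, ≥ 51, so (d) meets the standard; on (e) the weight is 62 less the opposing 7 gives net 55, which does reach 51, so (e) meets the standard.
  All elements met. The burden passes to the importer.
At Stage 3 the importer must meet a production showing (weight is at least 17): on (f) the weight is 53 less the opposing 39 gives net 14, < 17, so (f) does not meet the standard.
  Not every element is met, so the importer fails to carry Stage 3.
So the customs bureau prevails.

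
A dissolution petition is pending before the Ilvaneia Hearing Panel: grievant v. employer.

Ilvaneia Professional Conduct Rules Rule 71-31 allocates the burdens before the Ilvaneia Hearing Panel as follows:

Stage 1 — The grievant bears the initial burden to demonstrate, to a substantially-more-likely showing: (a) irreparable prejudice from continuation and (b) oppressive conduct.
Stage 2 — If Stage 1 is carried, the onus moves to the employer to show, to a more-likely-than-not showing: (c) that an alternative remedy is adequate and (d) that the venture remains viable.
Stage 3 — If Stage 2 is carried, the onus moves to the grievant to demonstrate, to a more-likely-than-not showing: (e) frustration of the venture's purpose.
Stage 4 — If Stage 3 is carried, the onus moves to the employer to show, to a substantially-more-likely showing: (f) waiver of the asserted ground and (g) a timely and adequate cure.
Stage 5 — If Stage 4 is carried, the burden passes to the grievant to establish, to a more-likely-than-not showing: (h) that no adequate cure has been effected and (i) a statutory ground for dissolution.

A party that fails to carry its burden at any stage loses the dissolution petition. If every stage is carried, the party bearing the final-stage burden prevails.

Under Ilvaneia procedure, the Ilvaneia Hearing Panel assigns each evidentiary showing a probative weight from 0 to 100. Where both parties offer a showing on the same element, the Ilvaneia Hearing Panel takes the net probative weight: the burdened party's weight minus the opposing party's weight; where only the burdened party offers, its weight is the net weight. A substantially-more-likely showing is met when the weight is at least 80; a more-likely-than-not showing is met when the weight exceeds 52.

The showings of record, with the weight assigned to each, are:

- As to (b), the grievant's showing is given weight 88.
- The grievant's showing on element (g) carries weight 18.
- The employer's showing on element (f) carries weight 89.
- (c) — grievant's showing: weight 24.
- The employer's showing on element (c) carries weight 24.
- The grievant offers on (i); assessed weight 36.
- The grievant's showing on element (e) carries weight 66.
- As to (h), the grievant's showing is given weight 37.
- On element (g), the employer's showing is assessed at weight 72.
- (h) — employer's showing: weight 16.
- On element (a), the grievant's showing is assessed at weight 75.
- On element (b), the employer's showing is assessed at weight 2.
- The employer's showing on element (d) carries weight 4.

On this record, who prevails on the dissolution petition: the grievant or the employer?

employer

At Stage 1 the grievant must meet a substantially-more-likely showing (weight is at least 80): on (a) the weight is 75, which does not reach 80, so (a) does not meet the standard; on (b) the weight is 88 less the opposing 2 gives net 86, ≥ 80, so (b) meets the standard.
  Stage 1 not carried; the grievant fails its burden.
The employer prevails.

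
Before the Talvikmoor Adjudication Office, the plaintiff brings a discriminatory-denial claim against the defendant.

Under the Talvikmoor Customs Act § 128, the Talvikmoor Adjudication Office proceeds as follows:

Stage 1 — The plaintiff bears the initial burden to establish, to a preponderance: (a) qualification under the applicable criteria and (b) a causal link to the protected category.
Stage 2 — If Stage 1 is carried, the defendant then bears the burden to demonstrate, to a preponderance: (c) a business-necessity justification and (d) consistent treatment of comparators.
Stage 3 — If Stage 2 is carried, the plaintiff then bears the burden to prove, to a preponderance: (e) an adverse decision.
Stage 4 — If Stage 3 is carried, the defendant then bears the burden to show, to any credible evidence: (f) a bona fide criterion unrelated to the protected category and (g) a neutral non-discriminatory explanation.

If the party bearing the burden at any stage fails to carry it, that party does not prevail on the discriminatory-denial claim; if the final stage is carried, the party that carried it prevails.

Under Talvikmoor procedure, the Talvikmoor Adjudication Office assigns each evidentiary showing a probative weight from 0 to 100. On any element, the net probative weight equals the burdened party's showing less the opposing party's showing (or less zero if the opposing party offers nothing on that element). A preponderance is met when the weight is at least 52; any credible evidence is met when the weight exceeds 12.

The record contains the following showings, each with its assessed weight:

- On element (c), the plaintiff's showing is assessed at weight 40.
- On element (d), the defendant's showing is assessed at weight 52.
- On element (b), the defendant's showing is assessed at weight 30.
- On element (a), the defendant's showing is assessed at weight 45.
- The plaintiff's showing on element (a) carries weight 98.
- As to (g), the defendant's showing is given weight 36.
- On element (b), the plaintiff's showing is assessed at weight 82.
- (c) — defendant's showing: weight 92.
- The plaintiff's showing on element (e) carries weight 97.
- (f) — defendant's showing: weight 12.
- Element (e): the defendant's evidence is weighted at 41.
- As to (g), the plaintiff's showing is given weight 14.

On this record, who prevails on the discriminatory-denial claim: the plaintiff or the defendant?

At Stage 1 the plaintiff must meet a preponderance (weight is at least 52): on (a) the weight is 98 less the opposing 45 gives net 53, ≥ 52, so (a) meets the standard; on (b) the weight is 82 less the opposing 30 gives net 52, ≥ 52, so (b) meets the standard.
  Stage 1 is satisfied; the onus moves to the defendant.
At Stage 2 the defendant must meet a preponderance (weight is at least 52): on (c) the weight is 92 less the opposing 40 gives net 52, which does reach 52, so (c) meets the standard; on (d) the weight is 52, which does reach 52, so (d) meets the standard.
  All elements met. The burden passes to the plaintiff.
At Stage 3 the plaintiff must meet a preponderance (weight is at least 52): on (e) the weight is 97 less the opposing 41 gives net 56, which does reach 52, so (e) meets the standard.
  Stage 3 is satisfied; the onus moves to the defendant.
At Stage 4 the defendant must meet any credible evidence (weight exceeds 12): on (f) the weight is 12, ≤ 12, so (f) does not meet the standard; on (g) the weight is 36 less the opposing 14 gives net 22, which does exceed 12, so (g) meets the standard.
  The defendant does not carry Stage 4.
The plaintiff prevails.

plaintiff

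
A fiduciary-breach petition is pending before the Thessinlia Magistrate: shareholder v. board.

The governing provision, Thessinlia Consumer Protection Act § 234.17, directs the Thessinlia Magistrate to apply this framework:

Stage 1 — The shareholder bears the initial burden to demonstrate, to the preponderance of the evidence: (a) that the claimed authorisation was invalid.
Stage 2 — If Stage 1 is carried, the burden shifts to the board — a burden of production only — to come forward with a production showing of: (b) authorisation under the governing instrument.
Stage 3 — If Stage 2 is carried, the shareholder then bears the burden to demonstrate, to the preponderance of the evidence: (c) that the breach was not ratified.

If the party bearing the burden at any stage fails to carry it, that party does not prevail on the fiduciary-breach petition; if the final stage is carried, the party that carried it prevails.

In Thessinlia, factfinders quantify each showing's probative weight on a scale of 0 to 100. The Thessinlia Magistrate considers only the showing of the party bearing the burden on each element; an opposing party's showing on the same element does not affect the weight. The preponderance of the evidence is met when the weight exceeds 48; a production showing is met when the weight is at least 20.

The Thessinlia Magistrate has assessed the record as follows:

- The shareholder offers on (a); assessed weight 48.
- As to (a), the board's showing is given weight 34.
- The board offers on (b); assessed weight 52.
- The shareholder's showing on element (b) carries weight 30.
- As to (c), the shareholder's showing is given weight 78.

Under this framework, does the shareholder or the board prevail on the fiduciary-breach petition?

board

Stage 1 — burden on shareholder; standard: the preponderance of the evidence (weight exceeds 48).
    (a): 48 (board's 34 disregarded) ≤ 48 [not met]
  The shareholder does not carry Stage 1.
The analysis ends at Stage 1; the board prevails.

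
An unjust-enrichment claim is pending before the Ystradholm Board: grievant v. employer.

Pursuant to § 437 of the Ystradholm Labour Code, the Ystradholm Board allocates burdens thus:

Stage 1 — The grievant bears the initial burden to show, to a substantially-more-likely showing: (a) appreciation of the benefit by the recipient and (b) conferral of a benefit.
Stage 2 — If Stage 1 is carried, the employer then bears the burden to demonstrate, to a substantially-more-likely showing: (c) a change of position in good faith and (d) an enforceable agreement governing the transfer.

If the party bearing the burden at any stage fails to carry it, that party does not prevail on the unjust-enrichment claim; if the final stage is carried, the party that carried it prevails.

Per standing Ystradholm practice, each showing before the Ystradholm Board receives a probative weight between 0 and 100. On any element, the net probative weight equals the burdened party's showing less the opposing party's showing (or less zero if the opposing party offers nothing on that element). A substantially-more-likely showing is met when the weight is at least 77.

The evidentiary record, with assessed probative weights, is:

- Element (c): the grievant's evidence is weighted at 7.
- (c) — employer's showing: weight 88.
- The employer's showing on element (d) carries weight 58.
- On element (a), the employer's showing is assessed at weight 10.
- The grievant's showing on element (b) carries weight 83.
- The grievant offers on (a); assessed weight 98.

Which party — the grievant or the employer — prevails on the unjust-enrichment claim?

Stage 1 (grievant, a substantially-more-likely showing, weight is at least 77): (a) net 98−10=88 ≥ 77 — meets; (b) 83 ≥ 77 — meets.
  The grievant carries Stage 1; the employer now bears the burden.
Stage 2 (employer, a substantially-more-likely showing, weight is at least 77): (c) net 88−7=81 ≥ 77 — meets; (d) 58 < 77 — fails.
  Not every element is met, so the employer fails to carry Stage 2.
The grievant prevails.

grievant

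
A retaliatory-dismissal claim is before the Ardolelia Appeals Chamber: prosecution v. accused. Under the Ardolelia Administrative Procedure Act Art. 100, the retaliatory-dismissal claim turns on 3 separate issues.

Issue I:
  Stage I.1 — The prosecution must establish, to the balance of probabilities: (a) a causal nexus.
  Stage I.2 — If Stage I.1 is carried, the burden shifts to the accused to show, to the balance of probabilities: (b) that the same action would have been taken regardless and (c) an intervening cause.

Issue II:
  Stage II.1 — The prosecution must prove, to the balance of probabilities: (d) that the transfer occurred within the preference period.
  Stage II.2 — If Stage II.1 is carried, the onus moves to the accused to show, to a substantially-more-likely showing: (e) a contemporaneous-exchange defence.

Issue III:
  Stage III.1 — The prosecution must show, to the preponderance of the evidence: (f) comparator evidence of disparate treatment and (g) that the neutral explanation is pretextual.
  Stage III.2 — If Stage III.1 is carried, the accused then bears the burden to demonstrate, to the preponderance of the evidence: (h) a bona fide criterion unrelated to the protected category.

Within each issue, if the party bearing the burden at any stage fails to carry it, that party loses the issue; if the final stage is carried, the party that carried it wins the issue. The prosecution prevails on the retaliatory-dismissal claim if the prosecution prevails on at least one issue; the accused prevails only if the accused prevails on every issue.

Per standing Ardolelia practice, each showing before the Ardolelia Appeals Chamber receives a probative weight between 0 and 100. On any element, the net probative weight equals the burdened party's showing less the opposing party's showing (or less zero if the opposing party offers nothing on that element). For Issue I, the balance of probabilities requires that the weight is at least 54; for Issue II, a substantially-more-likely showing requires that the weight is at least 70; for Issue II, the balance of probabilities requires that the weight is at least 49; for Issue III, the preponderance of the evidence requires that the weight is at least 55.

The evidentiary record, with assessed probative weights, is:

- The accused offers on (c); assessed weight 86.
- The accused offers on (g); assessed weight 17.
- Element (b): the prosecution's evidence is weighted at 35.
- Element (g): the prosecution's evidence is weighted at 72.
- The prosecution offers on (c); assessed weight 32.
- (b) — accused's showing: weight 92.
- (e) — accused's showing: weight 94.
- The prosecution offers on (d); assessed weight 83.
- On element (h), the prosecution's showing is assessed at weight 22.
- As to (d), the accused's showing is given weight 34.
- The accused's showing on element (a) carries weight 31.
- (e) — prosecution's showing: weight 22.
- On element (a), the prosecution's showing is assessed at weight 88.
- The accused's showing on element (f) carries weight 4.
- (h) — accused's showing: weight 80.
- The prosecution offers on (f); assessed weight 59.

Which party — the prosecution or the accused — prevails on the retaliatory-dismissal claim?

— Issue I —
Stage I.1 — burden on prosecution; standard: the balance of probabilities (weight is at least 54).
    (a): 88 − 31 = 57 ≥ 54 [met]
  The prosecution carries Stage I.1; the accused now bears the burden.
Stage I.2 — burden on accused; standard: the balance of probabilities (weight is at least 54).
    (b): 92 − 35 = 57 ≥ 54 [met]
    (c): 86 − 32 = 54 ≥ 54 [met]
  Stage I.2 carried; the final stage is satisfied.
Every stage carried; the accused prevails on this issue.
— Issue II —
Stage II.1 (prosecution, the balance of probabilities, weight is at least 49): (d) net 83−34=49 ≥ 49 — meets.
  Stage II.1 carried; the burden shifts to the accused.
Stage II.2 (accused, a substantially-more-likely showing, weight is at least 70): (e) net 94−22=72 ≥ 70 — meets.
  Stage II.2 carried; the final stage is satisfied.
With every stage satisfied, the accused prevails on this issue.
— Issue III —
Stage III.1 — burden on prosecution; standard: the preponderance of the evidence (weight is at least 55).
    (f): 59 − 4 = 55 ≥ 55 [met]
    (g): 72 − 17 = 55 ≥ 55 [met]
  Stage III.1 carried; the burden shifts to the accused.
Stage III.2 — burden on accused; standard: the preponderance of the evidence (weight is at least 55).
    (h): 80 − 22 = 58 ≥ 55 [met]
  Stage III.2 carried; the final stage is satisfied.
All stages carried — the accused prevails on this issue.
Per-issue: Issue I → accused; Issue II → accused; Issue III → accused. The prosecution must prevail on at least one issue; overall, the accused prevails.

accused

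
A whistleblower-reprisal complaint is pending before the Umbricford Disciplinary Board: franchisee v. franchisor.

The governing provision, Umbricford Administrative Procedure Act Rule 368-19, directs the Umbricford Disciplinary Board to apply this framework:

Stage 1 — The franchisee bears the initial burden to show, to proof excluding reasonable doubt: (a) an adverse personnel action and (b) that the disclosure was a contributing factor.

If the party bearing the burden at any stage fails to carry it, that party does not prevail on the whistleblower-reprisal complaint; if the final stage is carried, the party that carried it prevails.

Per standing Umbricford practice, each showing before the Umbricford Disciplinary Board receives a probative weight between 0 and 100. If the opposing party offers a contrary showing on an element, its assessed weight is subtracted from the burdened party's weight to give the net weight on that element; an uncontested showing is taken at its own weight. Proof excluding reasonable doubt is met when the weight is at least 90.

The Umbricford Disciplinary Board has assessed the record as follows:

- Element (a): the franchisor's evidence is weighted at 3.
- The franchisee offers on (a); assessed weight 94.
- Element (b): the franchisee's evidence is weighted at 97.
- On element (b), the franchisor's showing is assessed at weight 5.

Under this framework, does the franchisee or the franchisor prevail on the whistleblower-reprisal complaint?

franchisee

Stage 1 (franchisee, proof excluding reasonable doubt, weight is at least 90): (a) net 94−3=91 ≥ 90 — meets; (b) net 97−5=92 ≥ 90 — meets.
  All elements met at the final stage.
Every stage carried; the franchisee prevails.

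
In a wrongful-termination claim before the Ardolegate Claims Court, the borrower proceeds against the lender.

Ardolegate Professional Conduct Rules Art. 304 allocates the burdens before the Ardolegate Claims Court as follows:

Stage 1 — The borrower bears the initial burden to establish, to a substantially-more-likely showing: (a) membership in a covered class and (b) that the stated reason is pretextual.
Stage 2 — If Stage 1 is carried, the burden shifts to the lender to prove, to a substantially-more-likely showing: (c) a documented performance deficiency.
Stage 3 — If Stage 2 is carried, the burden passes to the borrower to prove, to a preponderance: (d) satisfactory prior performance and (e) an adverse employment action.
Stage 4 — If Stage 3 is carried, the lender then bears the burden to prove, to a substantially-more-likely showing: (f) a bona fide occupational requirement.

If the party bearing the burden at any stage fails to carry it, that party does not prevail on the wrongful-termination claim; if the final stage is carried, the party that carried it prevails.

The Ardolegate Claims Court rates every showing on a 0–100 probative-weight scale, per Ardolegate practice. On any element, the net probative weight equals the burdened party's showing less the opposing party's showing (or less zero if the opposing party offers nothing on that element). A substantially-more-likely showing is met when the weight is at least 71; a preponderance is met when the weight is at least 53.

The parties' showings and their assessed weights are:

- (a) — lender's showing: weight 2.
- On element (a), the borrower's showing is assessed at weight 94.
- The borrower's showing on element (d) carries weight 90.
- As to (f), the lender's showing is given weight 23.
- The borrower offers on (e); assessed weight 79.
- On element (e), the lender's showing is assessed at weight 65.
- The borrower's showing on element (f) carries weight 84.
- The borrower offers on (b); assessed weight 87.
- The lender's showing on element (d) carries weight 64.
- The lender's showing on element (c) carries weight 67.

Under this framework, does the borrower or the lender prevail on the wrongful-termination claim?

Stage 1 (borrower, a substantially-more-likely showing, weight is at least 71): (a) net 94−2=92 ≥ 71 — meets; (b) 87 ≥ 71 — meets.
  Stage 1 carried; the burden shifts to the lender.
Stage 2 (lender, a substantially-more-likely showing, weight is at least 71): (c) 67 < 71 — fails.
  The lender does not carry Stage 2.
The borrower prevails.

borrower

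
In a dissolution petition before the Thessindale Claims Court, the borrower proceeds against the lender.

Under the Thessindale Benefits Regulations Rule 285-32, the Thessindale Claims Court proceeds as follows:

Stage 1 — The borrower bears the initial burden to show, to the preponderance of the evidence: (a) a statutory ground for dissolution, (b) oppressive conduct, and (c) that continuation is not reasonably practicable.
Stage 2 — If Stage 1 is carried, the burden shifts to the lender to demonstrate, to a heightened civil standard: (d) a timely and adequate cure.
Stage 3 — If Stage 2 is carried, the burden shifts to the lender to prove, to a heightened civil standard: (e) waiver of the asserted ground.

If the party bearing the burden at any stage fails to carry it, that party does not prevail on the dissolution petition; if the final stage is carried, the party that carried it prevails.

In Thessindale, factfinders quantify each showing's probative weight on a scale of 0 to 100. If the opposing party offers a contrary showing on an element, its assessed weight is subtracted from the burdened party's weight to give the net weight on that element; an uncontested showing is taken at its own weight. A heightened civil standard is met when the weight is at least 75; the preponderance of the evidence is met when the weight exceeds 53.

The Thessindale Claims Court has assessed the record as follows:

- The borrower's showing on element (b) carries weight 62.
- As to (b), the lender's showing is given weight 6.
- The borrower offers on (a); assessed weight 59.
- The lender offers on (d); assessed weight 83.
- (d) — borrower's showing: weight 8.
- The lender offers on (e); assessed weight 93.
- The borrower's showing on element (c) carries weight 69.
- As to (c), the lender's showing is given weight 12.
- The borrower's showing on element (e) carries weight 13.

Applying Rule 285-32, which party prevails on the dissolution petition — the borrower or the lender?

Stage 1 (borrower, the preponderance of the evidence, weight exceeds 53): (a) 59 > 53 — meets; (b) net 62−6=56 > 53 — meets; (c) net 69−12=57 > 53 — meets.
  The borrower carries Stage 1; the lender now bears the burden.
Stage 2 (lender, a heightened civil standard, weight is at least 75): (d) net 83−8=75 ≥ 75 — meets.
  Stage 2 is satisfied; the lender continues to bear the burden.
Stage 3 (lender, a heightened civil standard, weight is at least 75): (e) net 93−13=80 ≥ 75 — meets.
  The lender carries the last stage.
Every stage carried; the lender prevails.

lender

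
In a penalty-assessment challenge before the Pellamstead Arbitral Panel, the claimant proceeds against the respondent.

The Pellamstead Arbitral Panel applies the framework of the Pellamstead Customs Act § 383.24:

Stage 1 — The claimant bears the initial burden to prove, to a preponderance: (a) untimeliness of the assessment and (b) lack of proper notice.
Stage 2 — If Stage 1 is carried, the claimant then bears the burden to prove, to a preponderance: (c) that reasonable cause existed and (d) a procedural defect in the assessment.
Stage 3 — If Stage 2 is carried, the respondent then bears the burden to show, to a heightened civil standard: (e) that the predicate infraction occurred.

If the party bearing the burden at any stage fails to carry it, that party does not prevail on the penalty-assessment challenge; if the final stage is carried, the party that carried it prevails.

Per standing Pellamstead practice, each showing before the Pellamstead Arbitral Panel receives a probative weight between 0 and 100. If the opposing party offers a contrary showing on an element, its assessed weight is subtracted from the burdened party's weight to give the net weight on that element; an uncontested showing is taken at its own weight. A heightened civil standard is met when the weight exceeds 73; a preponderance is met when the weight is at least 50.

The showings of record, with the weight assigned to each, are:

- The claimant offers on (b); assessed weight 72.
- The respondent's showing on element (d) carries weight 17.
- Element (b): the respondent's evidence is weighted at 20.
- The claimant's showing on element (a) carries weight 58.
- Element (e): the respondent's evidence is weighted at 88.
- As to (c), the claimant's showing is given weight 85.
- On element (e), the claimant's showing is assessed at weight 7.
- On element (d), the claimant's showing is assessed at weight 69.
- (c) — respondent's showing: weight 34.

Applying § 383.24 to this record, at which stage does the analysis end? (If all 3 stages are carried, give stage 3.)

stage 3

Stage 1 — burden on claimant; standard: a preponderance (weight is at least 50).
    (a): 58 ≥ 50 [met]
    (b): 72 − 20 = 52 ≥ 50 [met]
  All elements met. The claimant retains the burden for Stage 2.
Stage 2 — burden on claimant; standard: a preponderance (weight is at least 50).
    (c): 85 − 34 = 51 ≥ 50 [met]
    (d): 69 − 17 = 52 ≥ 50 [met]
  Stage 2 carried; the burden shifts to the respondent.
Stage 3 — burden on respondent; standard: a heightened civil standard (weight exceeds 73).
    (e): 88 − 7 = 81 > 73 [met]
  The respondent carries the last stage.
Every stage carried; the respondent prevails.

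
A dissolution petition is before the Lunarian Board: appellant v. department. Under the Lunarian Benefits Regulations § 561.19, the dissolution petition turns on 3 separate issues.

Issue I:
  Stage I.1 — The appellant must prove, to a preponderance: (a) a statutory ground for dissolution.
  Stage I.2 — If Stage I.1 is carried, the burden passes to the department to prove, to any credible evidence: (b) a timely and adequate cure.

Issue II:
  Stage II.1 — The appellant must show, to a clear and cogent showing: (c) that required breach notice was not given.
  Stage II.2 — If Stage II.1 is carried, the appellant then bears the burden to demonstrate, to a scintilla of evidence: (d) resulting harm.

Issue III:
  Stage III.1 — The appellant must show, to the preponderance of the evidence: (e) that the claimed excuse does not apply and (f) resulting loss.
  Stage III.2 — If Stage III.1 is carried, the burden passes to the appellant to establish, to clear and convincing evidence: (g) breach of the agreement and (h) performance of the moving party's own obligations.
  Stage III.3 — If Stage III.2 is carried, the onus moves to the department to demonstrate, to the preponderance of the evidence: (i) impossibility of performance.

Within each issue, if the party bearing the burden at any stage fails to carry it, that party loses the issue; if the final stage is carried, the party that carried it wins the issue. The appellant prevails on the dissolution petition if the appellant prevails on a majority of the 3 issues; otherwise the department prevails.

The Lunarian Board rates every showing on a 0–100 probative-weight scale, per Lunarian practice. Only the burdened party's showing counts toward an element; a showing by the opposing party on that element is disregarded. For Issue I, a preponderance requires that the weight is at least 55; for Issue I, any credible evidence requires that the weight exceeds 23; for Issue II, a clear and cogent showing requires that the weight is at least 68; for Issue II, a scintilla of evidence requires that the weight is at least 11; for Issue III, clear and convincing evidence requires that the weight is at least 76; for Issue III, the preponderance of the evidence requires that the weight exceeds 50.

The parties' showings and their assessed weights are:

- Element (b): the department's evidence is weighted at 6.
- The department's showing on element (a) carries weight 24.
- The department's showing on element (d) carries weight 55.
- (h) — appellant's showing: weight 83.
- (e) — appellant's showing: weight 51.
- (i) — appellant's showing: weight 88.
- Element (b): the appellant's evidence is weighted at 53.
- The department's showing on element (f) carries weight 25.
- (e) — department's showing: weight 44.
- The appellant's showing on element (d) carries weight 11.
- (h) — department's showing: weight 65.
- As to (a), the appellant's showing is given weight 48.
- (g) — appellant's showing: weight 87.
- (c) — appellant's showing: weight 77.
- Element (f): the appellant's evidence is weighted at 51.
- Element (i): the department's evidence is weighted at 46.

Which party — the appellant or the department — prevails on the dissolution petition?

— Issue I —
Stage I.1 — burden on appellant; standard: a preponderance (weight is at least 55).
    (a): 48 (department's 24 disregarded) < 55 [not met]
  Not every element is met, so the appellant fails to carry Stage I.1.
The analysis ends at Stage I.1; the department prevails on this issue.
— Issue II —
Stage II.1 (appellant, a clear and cogent showing, weight is at least 68): (c) 77 ≥ 68 — meets.
  All elements met. The appellant retains the burden for Stage II.2.
Stage II.2 (appellant, a scintilla of evidence, weight is at least 11): (d) 11 (department's 55 disregarded) ≥ 11 — meets.
  All elements met at the final stage.
With every stage satisfied, the appellant prevails on this issue.
— Issue III —
At Stage III.1 the appellant must meet the preponderance of the evidence (weight exceeds 50): on (e) the weight is 51 (the department's 44 is given no effect), which does exceed 50, so (e) meets the standard; on (f) the weight is 51 (the department's 25 is given no effect), which does exceed 50, so (f) meets the standard.
  All elements met. The appellant retains the burden for Stage III.2.
At Stage III.2 the appellant must meet clear and convincing evidence (weight is at least 76): on (g) the weight is 87, ≥ 76, so (g) meets the standard; on (h) the weight is 83 (the department's 65 is given no effect), ≥ 76, so (h) meets the standard.
  All elements met. The burden passes to the department.
At Stage III.3 the department must meet the preponderance of the evidence (weight exceeds 50): on (i) the weight is 46 (the appellant's 88 is given no effect), which does not exceed 50, so (i) does not meet the standard.
  Not every element is met, so the department fails to carry Stage III.3.
The analysis ends at Stage III.3; the appellant prevails on this issue.
Per-issue: Issue I → department; Issue II → appellant; Issue III → appellant. The appellant must prevail on a majority of issues; overall, the appellant prevails.

appellant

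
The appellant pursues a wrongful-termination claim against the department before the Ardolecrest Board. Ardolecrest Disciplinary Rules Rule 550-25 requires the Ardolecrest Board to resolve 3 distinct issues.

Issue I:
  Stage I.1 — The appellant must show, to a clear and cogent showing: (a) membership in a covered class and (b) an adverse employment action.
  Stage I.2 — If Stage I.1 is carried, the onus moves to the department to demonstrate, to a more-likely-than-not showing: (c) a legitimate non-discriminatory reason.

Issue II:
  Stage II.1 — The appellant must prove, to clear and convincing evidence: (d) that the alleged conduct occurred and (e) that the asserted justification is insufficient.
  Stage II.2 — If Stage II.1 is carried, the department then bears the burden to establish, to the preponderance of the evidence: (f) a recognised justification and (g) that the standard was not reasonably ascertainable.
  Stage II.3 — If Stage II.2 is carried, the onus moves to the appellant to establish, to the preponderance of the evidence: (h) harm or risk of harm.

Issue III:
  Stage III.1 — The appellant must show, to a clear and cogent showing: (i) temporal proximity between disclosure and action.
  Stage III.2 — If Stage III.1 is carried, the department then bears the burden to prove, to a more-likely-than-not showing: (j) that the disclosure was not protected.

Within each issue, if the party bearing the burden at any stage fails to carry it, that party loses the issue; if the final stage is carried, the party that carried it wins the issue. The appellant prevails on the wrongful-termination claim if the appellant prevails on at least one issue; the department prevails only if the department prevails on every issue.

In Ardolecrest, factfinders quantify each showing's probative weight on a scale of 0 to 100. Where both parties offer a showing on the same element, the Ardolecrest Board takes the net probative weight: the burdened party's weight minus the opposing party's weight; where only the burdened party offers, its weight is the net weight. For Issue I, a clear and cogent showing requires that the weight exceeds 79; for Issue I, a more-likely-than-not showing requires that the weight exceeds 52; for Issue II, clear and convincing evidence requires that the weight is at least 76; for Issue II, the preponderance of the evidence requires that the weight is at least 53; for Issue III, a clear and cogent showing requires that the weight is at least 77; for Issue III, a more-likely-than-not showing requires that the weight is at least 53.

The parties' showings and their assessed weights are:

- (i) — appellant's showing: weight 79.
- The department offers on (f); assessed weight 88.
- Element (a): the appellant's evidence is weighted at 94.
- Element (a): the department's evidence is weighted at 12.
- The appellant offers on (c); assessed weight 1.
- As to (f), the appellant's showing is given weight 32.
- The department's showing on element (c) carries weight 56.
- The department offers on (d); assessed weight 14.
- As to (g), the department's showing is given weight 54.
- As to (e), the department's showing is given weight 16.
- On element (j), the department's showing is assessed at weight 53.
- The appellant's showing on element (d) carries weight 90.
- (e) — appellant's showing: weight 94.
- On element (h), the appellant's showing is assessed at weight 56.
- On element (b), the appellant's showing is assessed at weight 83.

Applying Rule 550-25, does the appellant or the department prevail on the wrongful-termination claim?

appellant

— Issue I —
At Stage I.1 the appellant must meet a clear and cogent showing (weight exceeds 79): on (a) the weight is 94 less the opposing 12 gives net 82, which does exceed 79, so (a) meets the standard; on (b) the weight is 83, > 79, so (b) meets the standard.
  Stage I.1 is satisfied; the onus moves to the department.
At Stage I.2 the department must meet a more-likely-than-not showing (weight exceeds 52): on (c) the weight is 56 less the opposing 1 gives net 55, > 52, so (c) meets the standard.
  All elements met at the final stage.
All stages carried — the department prevails on this issue.
— Issue II —
Stage II.1 (appellant, clear and convincing evidence, weight is at least 76): (d) net 90−14=76 ≥ 76 — meets; (e) net 94−16=78 ≥ 76 — meets.
  All elements met. The burden passes to the department.
Stage II.2 (department, the preponderance of the evidence, weight is at least 53): (f) net 88−32=56 ≥ 53 — meets; (g) 54 ≥ 53 — meets.
  Stage II.2 is satisfied; the onus moves to the appellant.
Stage II.3 (appellant, the preponderance of the evidence, weight is at least 53): (h) 56 ≥ 53 — meets.
  Stage II.3 carried; the final stage is satisfied.
All stages carried — the appellant prevails on this issue.
— Issue III —
Stage III.1 (appellant, a clear and cogent showing, weight is at least 77): (i) 79 ≥ 77 — meets.
  Stage III.1 is satisfied; the onus moves to the department.
Stage III.2 (department, a more-likely-than-not showing, weight is at least 53): (j) 53 ≥ 53 — meets.
  All elements met at the final stage.
Every stage carried; the department prevails on this issue.
Per-issue: Issue I → department; Issue II → appellant; Issue III → department. The appellant must prevail on at least one issue; overall, the appellant prevails.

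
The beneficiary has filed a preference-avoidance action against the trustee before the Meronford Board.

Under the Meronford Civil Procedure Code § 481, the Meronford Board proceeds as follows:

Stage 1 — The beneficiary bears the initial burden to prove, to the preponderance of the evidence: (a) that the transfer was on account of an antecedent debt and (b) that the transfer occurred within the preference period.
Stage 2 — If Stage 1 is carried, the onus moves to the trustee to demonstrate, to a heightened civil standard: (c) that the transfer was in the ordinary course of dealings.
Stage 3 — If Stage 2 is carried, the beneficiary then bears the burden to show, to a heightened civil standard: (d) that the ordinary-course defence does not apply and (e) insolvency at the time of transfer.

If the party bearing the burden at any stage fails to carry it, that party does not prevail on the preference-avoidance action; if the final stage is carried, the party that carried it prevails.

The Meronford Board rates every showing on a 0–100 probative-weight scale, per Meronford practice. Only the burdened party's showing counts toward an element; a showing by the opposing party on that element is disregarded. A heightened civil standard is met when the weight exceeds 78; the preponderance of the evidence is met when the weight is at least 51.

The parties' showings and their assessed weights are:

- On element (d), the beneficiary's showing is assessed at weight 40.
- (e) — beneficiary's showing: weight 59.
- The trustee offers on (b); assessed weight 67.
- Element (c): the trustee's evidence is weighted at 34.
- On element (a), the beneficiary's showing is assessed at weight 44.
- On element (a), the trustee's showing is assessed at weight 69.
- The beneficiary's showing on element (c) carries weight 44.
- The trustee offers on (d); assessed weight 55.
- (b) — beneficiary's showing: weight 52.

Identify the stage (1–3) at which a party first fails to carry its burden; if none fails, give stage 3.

stage 1

Stage 1 — burden on beneficiary; standard: the preponderance of the evidence (weight is at least 51).
    (a): 44 (trustee's 69 disregarded) < 51 [not met]
    (b): 52 (trustee's 67 disregarded) ≥ 51 [met]
  The beneficiary does not carry Stage 1.
So the trustee prevails.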